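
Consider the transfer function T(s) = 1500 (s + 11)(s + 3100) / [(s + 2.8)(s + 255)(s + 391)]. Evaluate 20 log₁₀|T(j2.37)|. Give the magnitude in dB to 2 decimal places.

43.11 dB

|j2.37 + 11| = √(2.37² + 11²) = 11.25
|j2.37 + 3100| = √(2.37² + 3100²) = 3100
|j2.37 + 2.8| = √(2.37² + 2.8²) = 3.668
|j2.37 + 255| = √(2.37² + 255²) = 255
|j2.37 + 391| = √(2.37² + 391²) = 391
|T(j2.37)| = 1500 × 11.25 × 3100 / (3.668 × 255 × 391) = 143.05
20 log₁₀(143.05) = 43.110 dB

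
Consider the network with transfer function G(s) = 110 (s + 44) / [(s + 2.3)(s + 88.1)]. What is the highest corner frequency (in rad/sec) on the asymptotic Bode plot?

88.1 rad/sec

Break frequencies occur at each pole and zero magnitude: 2.3 rad/sec, 44 rad/sec, 88.1 rad/sec.
The highest is 88.1 rad/sec.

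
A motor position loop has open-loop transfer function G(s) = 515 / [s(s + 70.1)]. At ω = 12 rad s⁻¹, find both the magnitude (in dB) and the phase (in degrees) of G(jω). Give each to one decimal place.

|j12 + 70.1| = √(12² + 70.1²) = 71.12
|j12| = 12
|G(j12)| = 515 / (71.12 × 12) = 0.60344
20 log₁₀(0.60344) = -4.39 dB
∠(j12 + 70.1) = arctan(12/70.1) = 9.71°
∠(j12) = 90.00°
∠G(j12) = − (9.71° + 90.00°) = -99.71°

|G| = -4.4 dB, ∠G = -99.7 deg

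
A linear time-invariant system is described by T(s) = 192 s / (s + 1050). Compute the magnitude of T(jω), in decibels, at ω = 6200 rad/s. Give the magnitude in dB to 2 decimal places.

|j6200| = 6200
|j6200 + 1050| = √(6200² + 1050²) = 6288
|T(j6200)| = 192 × 6200 / 6288 = 189.3
20 log₁₀(189.3) = 45.543 dB

45.54 dB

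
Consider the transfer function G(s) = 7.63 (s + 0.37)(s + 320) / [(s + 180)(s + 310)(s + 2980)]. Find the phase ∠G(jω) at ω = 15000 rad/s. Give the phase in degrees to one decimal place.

-78.1°

∠(j15000 + 0.37) = arctan(15000/0.37) = 90.00°
∠(j15000 + 320) = arctan(15000/320) = 88.78°
∠(j15000 + 180) = arctan(15000/180) = 89.31°
∠(j15000 + 310) = arctan(15000/310) = 88.82°
∠(j15000 + 2980) = arctan(15000/2980) = 78.76°
∠G(j15000) = 90.00° + 88.78° − (89.31° + 88.82° + 78.76°) = -78.12°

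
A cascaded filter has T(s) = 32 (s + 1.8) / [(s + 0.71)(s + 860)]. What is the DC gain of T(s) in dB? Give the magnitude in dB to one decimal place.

T(0) = 32 × 1.8 / (0.71 × 860) = 0.094333
20 log₁₀(0.094333) = -20.51 dB

-20.5 dB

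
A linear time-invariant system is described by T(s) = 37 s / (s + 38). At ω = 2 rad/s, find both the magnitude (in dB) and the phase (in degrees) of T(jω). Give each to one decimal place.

|j2| = 2
|j2 + 38| = √(2² + 38²) = 38.05
|T(j2)| = 37 × 2 / 38.05 = 1.9447
20 log₁₀(1.9447) = 5.78 dB
∠(j2) = 90.00°
∠(j2 + 38) = arctan(2/38) = 3.01°
∠T(j2) = 90.00° − 3.01° = 86.99°

|T| = 5.8 dB, ∠T = 87.0 deg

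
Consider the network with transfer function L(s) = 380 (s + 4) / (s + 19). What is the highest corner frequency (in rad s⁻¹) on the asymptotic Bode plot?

Break frequencies occur at each pole and zero magnitude: 4 rad s⁻¹, 19 rad s⁻¹.
The highest is 19 rad s⁻¹.

19 rad s⁻¹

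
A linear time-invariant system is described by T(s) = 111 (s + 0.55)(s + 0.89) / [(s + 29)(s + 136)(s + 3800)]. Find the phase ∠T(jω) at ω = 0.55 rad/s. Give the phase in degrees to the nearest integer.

75°

∠(j0.55 + 0.55) = arctan(0.55/0.55) = 45.00°
∠(j0.55 + 0.89) = arctan(0.55/0.89) = 31.72°
∠(j0.55 + 29) = arctan(0.55/29) = 1.09°
∠(j0.55 + 136) = arctan(0.55/136) = 0.23°
∠(j0.55 + 3800) = arctan(0.55/3800) = 0.01°
∠T(j0.55) = 45.00° + 31.72° − (1.09° + 0.23° + 0.01°) = 75.39°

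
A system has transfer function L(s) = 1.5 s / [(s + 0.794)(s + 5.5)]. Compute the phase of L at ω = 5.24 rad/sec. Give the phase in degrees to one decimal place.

-35.0°

∠(j5.24) = 90.00°
∠(j5.24 + 0.794) = arctan(5.24/0.794) = 81.38°
∠(j5.24 + 5.5) = arctan(5.24/5.5) = 43.61°
∠L(j5.24) = 90.00° − (81.38° + 43.61°) = -35.00°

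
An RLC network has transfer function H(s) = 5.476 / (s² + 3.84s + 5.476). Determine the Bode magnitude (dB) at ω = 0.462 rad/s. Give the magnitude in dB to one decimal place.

-0.1 dB

|(j0.462)² + 3.84(j0.462) + 5.476| = |5.2626 + j1.7741| = 5.554
|H(j0.462)| = 5.476 / 5.554 = 0.98604
20 log₁₀(0.98604) = -0.12 dB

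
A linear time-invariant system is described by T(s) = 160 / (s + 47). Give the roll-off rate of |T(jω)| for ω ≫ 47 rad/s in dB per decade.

-20 dB/decade

With 0 zeros and 1 pole, the high-frequency asymptotic slope is 20 × (0 − 1) = -20 dB/decade.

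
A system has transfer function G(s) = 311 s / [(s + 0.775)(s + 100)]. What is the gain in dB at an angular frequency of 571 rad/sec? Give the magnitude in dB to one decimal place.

-5.4 dB

|j571| = 571
|j571 + 0.775| = √(571² + 0.775²) = 571
|j571 + 100| = √(571² + 100²) = 579.7
|G(j571)| = 311 × 571 / (571 × 579.7) = 0.53649
20 log₁₀(0.53649) = -5.41 dB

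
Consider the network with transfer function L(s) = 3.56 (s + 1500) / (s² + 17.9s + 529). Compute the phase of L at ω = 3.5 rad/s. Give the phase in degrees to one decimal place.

∠(j3.5 + 1500) = arctan(3.5/1500) = 0.13°
∠[(j3.5)² + 17.9(j3.5) + 529] = ∠[516.75 + j62.65] = 6.91°
∠L(j3.5) = 0.13° − 6.91° = -6.78°

-6.8°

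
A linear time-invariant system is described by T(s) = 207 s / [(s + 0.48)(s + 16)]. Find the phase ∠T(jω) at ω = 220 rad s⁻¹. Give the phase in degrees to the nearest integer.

∠(j220) = 90.00°
∠(j220 + 0.48) = arctan(220/0.48) = 89.87°
∠(j220 + 16) = arctan(220/16) = 85.84°
∠T(j220) = 90.00° − (89.87° + 85.84°) = -85.72°

-86 deg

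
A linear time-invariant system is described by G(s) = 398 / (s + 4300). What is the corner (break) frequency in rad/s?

4300 rad/s

The single real pole at s = −4300 gives a corner at ω = 4300 rad/s.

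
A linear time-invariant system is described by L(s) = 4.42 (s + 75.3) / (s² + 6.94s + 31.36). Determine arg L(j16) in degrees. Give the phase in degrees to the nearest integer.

∠(j16 + 75.3) = arctan(16/75.3) = 12.00°
∠[(j16)² + 6.94(j16) + 31.36] = ∠[-224.64 + j111.04] = 153.70°
∠L(j16) = 12.00° − 153.70° = -141.70°

-142 deg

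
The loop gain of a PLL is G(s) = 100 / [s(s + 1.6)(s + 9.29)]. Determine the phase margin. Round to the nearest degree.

10°

Gain crossover: |G(jω)| = 1 at ω ≈ 3.01 rad/sec.
∠G(j3.01) = −90° − arctan(3.01/1.6) − arctan(3.01/9.29) ≈ -169.92°
PM = 180° + (-169.92°) = 10.08°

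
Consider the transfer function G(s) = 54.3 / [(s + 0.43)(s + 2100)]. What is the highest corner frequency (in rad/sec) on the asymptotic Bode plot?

2100 rad/sec

Break frequencies occur at each pole and zero magnitude: 0.43 rad/sec, 2100 rad/sec.
The highest is 2100 rad/sec.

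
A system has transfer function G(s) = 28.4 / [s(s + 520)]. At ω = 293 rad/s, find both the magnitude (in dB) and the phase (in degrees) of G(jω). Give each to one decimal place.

|G| = -75.8 dB, ∠G = -119.4 deg

|j293 + 520| = √(293² + 520²) = 596.9
|j293| = 293
|G(j293)| = 28.4 / (596.9 × 293) = 0.0001624
20 log₁₀(0.0001624) = -75.79 dB
∠(j293 + 520) = arctan(293/520) = 29.40°
∠(j293) = 90.00°
∠G(j293) = − (29.40° + 90.00°) = -119.40°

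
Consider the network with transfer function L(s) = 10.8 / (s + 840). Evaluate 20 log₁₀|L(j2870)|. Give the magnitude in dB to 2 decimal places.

|j2870 + 840| = √(2870² + 840²) = 2990
|L(j2870)| = 10.8 / 2990 = 0.0036116
20 log₁₀(0.0036116) = -48.846 dB

-48.85 dB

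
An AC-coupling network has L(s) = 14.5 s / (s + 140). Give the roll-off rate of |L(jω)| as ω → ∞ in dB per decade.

0 dB/decade

With 1 zero and 1 pole, the high-frequency asymptotic slope is 20 × (1 − 1) = 0 dB/decade.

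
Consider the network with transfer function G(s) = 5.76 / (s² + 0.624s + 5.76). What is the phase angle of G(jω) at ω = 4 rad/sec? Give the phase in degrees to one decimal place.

∠[(j4)² + 0.624(j4) + 5.76] = ∠[-10.24 + j2.496] = 166.30°
∠G(j4) = −166.30° = -166.30°

-166.3°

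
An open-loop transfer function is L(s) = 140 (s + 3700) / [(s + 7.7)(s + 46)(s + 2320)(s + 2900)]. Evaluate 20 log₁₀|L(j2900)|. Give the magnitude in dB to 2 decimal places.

|j2900 + 3700| = √(2900² + 3700²) = 4701
|j2900 + 7.7| = √(2900² + 7.7²) = 2900
|j2900 + 46| = √(2900² + 46²) = 2900
|j2900 + 2320| = √(2900² + 2320²) = 3714
|j2900 + 2900| = √(2900² + 2900²) = 4101
|L(j2900)| = 140 × 4701 / (2900 × 2900 × 3714 × 4101) = 5.1373e-09
20 log₁₀(5.1373e-09) = -165.785 dB

-165.79 dB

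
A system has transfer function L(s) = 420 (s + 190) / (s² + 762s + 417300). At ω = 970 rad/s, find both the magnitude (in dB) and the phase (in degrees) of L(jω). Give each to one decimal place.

|L| = -6.8 dB, ∠L = -46.4 deg

|j970 + 190| = √(970² + 190²) = 988.4
|(j970)² + 762(j970) + 417300| = |-5.236e+05 + j7.3914e+05| = 9.058e+05
|L(j970)| = 420 × 988.4 / 9.058e+05 = 0.45831
20 log₁₀(0.45831) = -6.78 dB
∠(j970 + 190) = arctan(970/190) = 78.92°
∠[(j970)² + 762(j970) + 417300] = ∠[-5.236e+05 + j7.3914e+05] = 125.31°
∠L(j970) = 78.92° − 125.31° = -46.40°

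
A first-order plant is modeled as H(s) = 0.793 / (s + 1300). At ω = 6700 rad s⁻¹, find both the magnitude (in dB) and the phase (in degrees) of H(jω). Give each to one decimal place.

|j6700 + 1300| = √(6700² + 1300²) = 6825
|H(j6700)| = 0.793 / 6825 = 0.00011619
20 log₁₀(0.00011619) = -78.70 dB
∠(j6700 + 1300) = arctan(6700/1300) = 79.02°
∠H(j6700) = −79.02° = -79.02°

|H| = -78.7 dB, ∠H = -79.0°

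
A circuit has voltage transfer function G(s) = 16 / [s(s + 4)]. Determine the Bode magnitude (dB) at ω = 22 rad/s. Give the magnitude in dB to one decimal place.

|j22 + 4| = √(22² + 4²) = 22.36
|j22| = 22
|G(j22)| = 16 / (22.36 × 22) = 0.032525
20 log₁₀(0.032525) = -29.76 dB

-29.8 dB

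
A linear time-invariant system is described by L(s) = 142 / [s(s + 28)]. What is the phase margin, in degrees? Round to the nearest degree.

Gain crossover: |L(jω)| = 1 at ω ≈ 4.99 rad/s.
∠L(j4.99) = −90° − arctan(4.99/28) ≈ -100.11°
PM = 180° + (-100.11°) = 79.89°

80 deg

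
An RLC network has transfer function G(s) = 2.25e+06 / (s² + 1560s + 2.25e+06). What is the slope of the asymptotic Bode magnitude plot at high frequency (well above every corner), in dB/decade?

-40 dB/decade

With 0 zeros and 2 poles, the high-frequency asymptotic slope is 20 × (0 − 2) = -40 dB/decade.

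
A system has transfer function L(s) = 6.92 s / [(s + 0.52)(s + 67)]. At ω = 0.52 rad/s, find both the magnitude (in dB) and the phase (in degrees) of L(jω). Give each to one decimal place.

|L| = -22.7 dB, ∠L = 44.6°

|j0.52| = 0.52
|j0.52 + 0.52| = √(0.52² + 0.52²) = 0.7354
|j0.52 + 67| = √(0.52² + 67²) = 67
|L(j0.52)| = 6.92 × 0.52 / (0.7354 × 67) = 0.07303
20 log₁₀(0.07303) = -22.73 dB
∠(j0.52) = 90.00°
∠(j0.52 + 0.52) = arctan(0.52/0.52) = 45.00°
∠(j0.52 + 67) = arctan(0.52/67) = 0.44°
∠L(j0.52) = 90.00° − (45.00° + 0.44°) = 44.56°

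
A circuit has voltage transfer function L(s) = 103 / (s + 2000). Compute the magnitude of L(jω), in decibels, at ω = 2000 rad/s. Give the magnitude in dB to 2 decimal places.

-28.77 dB

|j2000 + 2000| = √(2000² + 2000²) = 2828
|L(j2000)| = 103 / 2828 = 0.036416
20 log₁₀(0.036416) = -28.774 dB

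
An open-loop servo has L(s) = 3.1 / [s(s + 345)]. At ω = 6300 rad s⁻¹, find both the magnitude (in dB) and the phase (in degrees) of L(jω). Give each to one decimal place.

|j6300 + 345| = √(6300² + 345²) = 6309
|j6300| = 6300
|L(j6300)| = 3.1 / (6309 × 6300) = 7.7988e-08
20 log₁₀(7.7988e-08) = -142.16 dB
∠(j6300 + 345) = arctan(6300/345) = 86.87°
∠(j6300) = 90.00°
∠L(j6300) = − (86.87° + 90.00°) = -176.87°

|L| = -142.2 dB, ∠L = -176.9°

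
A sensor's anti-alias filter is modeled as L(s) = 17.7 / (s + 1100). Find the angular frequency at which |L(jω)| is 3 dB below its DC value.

1100 rad s⁻¹

For a single-pole low-pass, the −3 dB point is at the pole: ω = 1100 rad s⁻¹.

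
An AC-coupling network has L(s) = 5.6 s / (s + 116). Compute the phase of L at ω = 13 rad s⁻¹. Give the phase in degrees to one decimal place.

83.6°

∠(j13) = 90.00°
∠(j13 + 116) = arctan(13/116) = 6.39°
∠L(j13) = 90.00° − 6.39° = 83.61°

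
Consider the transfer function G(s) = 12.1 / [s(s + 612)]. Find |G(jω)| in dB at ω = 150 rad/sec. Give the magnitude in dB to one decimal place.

-77.9 dB

|j150 + 612| = √(150² + 612²) = 630.1
|j150| = 150
|G(j150)| = 12.1 / (630.1 × 150) = 0.00012802
20 log₁₀(0.00012802) = -77.85 dB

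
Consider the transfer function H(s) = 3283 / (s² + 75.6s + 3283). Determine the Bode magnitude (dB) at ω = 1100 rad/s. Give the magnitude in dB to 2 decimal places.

|(j1100)² + 75.6(j1100) + 3283| = |-1.2067e+06 + j83160| = 1.21e+06
|H(j1100)| = 3283 / 1.21e+06 = 0.0027142
20 log₁₀(0.0027142) = -51.327 dB

-51.33 dB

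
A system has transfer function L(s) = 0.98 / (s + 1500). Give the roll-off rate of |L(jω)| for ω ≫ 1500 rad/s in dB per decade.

-20 dB/decade

With 0 zeros and 1 pole, the high-frequency asymptotic slope is 20 × (0 − 1) = -20 dB/decade.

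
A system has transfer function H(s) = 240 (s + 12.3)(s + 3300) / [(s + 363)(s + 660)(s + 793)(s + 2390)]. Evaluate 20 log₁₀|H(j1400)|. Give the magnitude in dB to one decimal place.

-78.4 dB

|j1400 + 12.3| = √(1400² + 12.3²) = 1400
|j1400 + 3300| = √(1400² + 3300²) = 3585
|j1400 + 363| = √(1400² + 363²) = 1446
|j1400 + 660| = √(1400² + 660²) = 1548
|j1400 + 793| = √(1400² + 793²) = 1609
|j1400 + 2390| = √(1400² + 2390²) = 2770
|H(j1400)| = 240 × 1400 × 3585 / (1446 × 1548 × 1609 × 2770) = 0.00012073
20 log₁₀(0.00012073) = -78.36 dB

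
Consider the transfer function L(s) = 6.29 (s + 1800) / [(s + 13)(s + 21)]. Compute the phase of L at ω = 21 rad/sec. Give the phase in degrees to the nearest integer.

∠(j21 + 1800) = arctan(21/1800) = 0.67°
∠(j21 + 13) = arctan(21/13) = 58.24°
∠(j21 + 21) = arctan(21/21) = 45.00°
∠L(j21) = 0.67° − (58.24° + 45.00°) = -102.57°

-103°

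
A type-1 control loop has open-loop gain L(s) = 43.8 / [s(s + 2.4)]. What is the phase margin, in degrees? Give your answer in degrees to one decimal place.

20.5°

Gain crossover: |L(jω)| = 1 at ω ≈ 6.4 rad/s.
∠L(j6.4) = −90° − arctan(6.4/2.4) ≈ -159.46°
PM = 180° + (-159.46°) = 20.54°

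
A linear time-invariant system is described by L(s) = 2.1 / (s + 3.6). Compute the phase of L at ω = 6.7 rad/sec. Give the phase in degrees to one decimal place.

∠(j6.7 + 3.6) = arctan(6.7/3.6) = 61.75°
∠L(j6.7) = −61.75° = -61.75°

-61.8°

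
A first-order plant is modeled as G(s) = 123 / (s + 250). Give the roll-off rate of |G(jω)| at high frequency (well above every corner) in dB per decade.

With 0 zeros and 1 pole, the high-frequency asymptotic slope is 20 × (0 − 1) = -20 dB/decade.

-20 dB/decade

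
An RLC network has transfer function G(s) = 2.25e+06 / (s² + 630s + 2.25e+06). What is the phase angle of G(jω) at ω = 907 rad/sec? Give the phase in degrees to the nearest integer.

∠[(j907)² + 630(j907) + 2.25e+06] = ∠[1.4274e+06 + j5.7141e+05] = 21.82°
∠G(j907) = −21.82° = -21.82°

-22°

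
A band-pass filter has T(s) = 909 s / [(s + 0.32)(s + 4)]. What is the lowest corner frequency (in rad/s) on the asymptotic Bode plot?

0.32 rad/s

Break frequencies occur at each pole and zero magnitude: 0.32 rad/s, 4 rad/s.
The lowest is 0.32 rad/s.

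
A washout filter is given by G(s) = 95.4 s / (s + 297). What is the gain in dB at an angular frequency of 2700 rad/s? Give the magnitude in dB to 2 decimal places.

39.54 dB

|j2700| = 2700
|j2700 + 297| = √(2700² + 297²) = 2716
|G(j2700)| = 95.4 × 2700 / 2716 = 94.828
20 log₁₀(94.828) = 39.539 dB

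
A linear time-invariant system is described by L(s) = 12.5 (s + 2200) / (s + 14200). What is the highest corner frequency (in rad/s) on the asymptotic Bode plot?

14200 rad/s

Break frequencies occur at each pole and zero magnitude: 2200 rad/s, 14200 rad/s.
The highest is 14200 rad/s.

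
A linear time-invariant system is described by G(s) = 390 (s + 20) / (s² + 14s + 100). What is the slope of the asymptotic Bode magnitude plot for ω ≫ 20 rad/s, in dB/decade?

-20 dB/decade

With 1 zero and 2 poles, the high-frequency asymptotic slope is 20 × (1 − 2) = -20 dB/decade.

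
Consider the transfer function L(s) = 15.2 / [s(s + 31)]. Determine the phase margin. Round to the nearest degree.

89°

Gain crossover: |L(jω)| = 1 at ω ≈ 0.49 rad/s.
∠L(j0.49) = −90° − arctan(0.49/31) ≈ -90.91°
PM = 180° + (-90.91°) = 89.09°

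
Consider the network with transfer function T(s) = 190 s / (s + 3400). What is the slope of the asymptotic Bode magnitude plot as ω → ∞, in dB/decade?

0 dB/decade

With 1 zero and 1 pole, the high-frequency asymptotic slope is 20 × (1 − 1) = 0 dB/decade.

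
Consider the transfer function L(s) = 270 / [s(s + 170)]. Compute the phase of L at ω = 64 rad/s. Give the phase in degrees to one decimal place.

∠(j64 + 170) = arctan(64/170) = 20.63°
∠(j64) = 90.00°
∠L(j64) = − (20.63° + 90.00°) = -110.63°

-110.6 deg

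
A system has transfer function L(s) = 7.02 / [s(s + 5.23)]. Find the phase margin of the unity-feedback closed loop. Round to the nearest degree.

76°

Gain crossover: |L(jω)| = 1 at ω ≈ 1.3 rad/s.
∠L(j1.3) = −90° − arctan(1.3/5.23) ≈ -103.98°
PM = 180° + (-103.98°) = 76.02°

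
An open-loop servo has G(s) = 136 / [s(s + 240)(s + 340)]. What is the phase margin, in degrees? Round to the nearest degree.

Gain crossover: |G(jω)| = 1 at ω ≈ 0.00167 rad s⁻¹.
∠G(j0.00167) = −90° − arctan(0.00167/240) − arctan(0.00167/340) ≈ -90.00°
PM = 180° + (-90.00°) = 90.00°

90°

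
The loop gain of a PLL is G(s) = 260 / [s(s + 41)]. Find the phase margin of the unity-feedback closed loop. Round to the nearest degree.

81°

Gain crossover: |G(jω)| = 1 at ω ≈ 6.27 rad/s.
∠G(j6.27) = −90° − arctan(6.27/41) ≈ -98.69°
PM = 180° + (-98.69°) = 81.31°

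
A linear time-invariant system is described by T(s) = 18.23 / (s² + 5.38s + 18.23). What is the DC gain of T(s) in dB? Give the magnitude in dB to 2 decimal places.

T(0) = 18.23 / 18.23 = 1
20 log₁₀(1) = 0.000 dB

0.00 dB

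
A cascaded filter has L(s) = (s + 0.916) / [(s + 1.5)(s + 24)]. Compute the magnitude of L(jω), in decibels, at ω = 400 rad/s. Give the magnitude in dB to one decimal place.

-52.1 dB

|j400 + 0.916| = √(400² + 0.916²) = 400
|j400 + 1.5| = √(400² + 1.5²) = 400
|j400 + 24| = √(400² + 24²) = 400.7
|L(j400)| = 1 × 400 / (400 × 400.7) = 0.0024955
20 log₁₀(0.0024955) = -52.06 dB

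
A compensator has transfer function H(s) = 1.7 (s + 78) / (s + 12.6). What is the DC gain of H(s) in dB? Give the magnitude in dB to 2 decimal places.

H(0) = 1.7 × 78 / 12.6 = 10.524
20 log₁₀(10.524) = 20.443 dB

20.44 dB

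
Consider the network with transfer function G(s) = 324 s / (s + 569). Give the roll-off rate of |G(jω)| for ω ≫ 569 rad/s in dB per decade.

0 dB/decade

With 1 zero and 1 pole, the high-frequency asymptotic slope is 20 × (1 − 1) = 0 dB/decade.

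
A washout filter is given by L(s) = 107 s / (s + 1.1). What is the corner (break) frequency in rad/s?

The single real pole at s = −1.1 gives a corner at ω = 1.1 rad/s.

1.1 rad/s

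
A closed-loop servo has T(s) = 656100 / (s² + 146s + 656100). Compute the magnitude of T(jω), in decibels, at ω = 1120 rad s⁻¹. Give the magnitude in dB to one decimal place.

0.5 dB

|(j1120)² + 146(j1120) + 656100| = |-5.983e+05 + j1.6352e+05| = 6.202e+05
|T(j1120)| = 656100 / 6.202e+05 = 1.0578
20 log₁₀(1.0578) = 0.49 dB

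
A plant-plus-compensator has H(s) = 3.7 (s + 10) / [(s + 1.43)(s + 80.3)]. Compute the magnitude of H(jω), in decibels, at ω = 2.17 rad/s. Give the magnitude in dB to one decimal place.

-14.8 dB

|j2.17 + 10| = √(2.17² + 10²) = 10.23
|j2.17 + 1.43| = √(2.17² + 1.43²) = 2.599
|j2.17 + 80.3| = √(2.17² + 80.3²) = 80.33
|H(j2.17)| = 3.7 × 10.23 / (2.599 × 80.33) = 0.18136
20 log₁₀(0.18136) = -14.83 dB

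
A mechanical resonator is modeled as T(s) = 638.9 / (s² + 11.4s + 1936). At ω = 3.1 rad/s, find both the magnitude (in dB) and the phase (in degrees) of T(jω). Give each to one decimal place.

|(j3.1)² + 11.4(j3.1) + 1936| = |1926.4 + j35.34| = 1927
|T(j3.1)| = 638.9 / 1927 = 0.3316
20 log₁₀(0.3316) = -9.59 dB
∠[(j3.1)² + 11.4(j3.1) + 1936] = ∠[1926.4 + j35.34] = 1.05°
∠T(j3.1) = −1.05° = -1.05°

|T| = -9.6 dB, ∠T = -1.1°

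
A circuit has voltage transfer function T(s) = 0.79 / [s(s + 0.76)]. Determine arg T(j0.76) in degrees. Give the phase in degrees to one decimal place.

∠(j0.76 + 0.76) = arctan(0.76/0.76) = 45.00°
∠(j0.76) = 90.00°
∠T(j0.76) = − (45.00° + 90.00°) = -135.00°

-135.0°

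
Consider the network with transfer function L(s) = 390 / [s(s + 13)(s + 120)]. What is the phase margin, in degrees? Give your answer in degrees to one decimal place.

Gain crossover: |L(jω)| = 1 at ω ≈ 0.25 rad/s.
∠L(j0.25) = −90° − arctan(0.25/13) − arctan(0.25/120) ≈ -91.22°
PM = 180° + (-91.22°) = 88.78°

88.8 deg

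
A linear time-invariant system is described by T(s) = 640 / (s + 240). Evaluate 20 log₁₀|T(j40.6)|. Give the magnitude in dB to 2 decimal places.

8.40 dB

|j40.6 + 240| = √(40.6² + 240²) = 243.4
|T(j40.6)| = 640 / 243.4 = 2.6293
20 log₁₀(2.6293) = 8.397 dB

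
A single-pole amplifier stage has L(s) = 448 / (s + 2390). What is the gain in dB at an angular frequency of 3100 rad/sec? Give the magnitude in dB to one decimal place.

-18.8 dB

|j3100 + 2390| = √(3100² + 2390²) = 3914
|L(j3100)| = 448 / 3914 = 0.11445
20 log₁₀(0.11445) = -18.83 dB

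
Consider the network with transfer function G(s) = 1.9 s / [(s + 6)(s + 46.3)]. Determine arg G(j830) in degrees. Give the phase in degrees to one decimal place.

∠(j830) = 90.00°
∠(j830 + 6) = arctan(830/6) = 89.59°
∠(j830 + 46.3) = arctan(830/46.3) = 86.81°
∠G(j830) = 90.00° − (89.59° + 86.81°) = -86.39°

-86.4 deg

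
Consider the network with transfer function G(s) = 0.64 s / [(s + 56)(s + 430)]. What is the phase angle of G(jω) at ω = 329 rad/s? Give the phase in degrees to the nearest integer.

-28 deg

∠(j329) = 90.00°
∠(j329 + 56) = arctan(329/56) = 80.34°
∠(j329 + 430) = arctan(329/430) = 37.42°
∠G(j329) = 90.00° − (80.34° + 37.42°) = -27.76°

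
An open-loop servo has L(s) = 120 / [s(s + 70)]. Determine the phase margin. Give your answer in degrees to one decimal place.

88.6°

Gain crossover: |L(jω)| = 1 at ω ≈ 1.71 rad/s.
∠L(j1.71) = −90° − arctan(1.71/70) ≈ -91.40°
PM = 180° + (-91.40°) = 88.60°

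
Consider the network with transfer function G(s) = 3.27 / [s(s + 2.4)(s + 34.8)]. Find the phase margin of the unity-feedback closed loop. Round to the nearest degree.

Gain crossover: |G(jω)| = 1 at ω ≈ 0.0391 rad/s.
∠G(j0.0391) = −90° − arctan(0.0391/2.4) − arctan(0.0391/34.8) ≈ -91.00°
PM = 180° + (-91.00°) = 89.00°

89°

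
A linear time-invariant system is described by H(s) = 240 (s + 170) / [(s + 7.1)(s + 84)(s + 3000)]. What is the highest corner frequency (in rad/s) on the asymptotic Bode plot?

Break frequencies occur at each pole and zero magnitude: 7.1 rad/s, 84 rad/s, 170 rad/s, 3000 rad/s.
The highest is 3000 rad/s.

3000 rad/s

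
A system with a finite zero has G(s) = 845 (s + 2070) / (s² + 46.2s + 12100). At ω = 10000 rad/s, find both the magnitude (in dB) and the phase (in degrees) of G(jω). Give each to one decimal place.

|j10000 + 2070| = √(10000² + 2070²) = 1.021e+04
|(j10000)² + 46.2(j10000) + 12100| = |-9.9988e+07 + j4.62e+05| = 9.999e+07
|G(j10000)| = 845 × 1.021e+04 / 9.999e+07 = 0.086301
20 log₁₀(0.086301) = -21.28 dB
∠(j10000 + 2070) = arctan(10000/2070) = 78.30°
∠[(j10000)² + 46.2(j10000) + 12100] = ∠[-9.9988e+07 + j4.62e+05] = 179.74°
∠G(j10000) = 78.30° − 179.74° = -101.43°

|G| = -21.3 dB, ∠G = -101.4°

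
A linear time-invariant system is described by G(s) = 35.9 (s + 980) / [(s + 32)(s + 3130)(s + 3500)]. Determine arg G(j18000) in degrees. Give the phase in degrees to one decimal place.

-162.1°

∠(j18000 + 980) = arctan(18000/980) = 86.88°
∠(j18000 + 32) = arctan(18000/32) = 89.90°
∠(j18000 + 3130) = arctan(18000/3130) = 80.14°
∠(j18000 + 3500) = arctan(18000/3500) = 79.00°
∠G(j18000) = 86.88° − (89.90° + 80.14° + 79.00°) = -162.15°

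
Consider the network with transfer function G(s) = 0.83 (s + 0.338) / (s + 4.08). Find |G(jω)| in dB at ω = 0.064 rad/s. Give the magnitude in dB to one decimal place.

|j0.064 + 0.338| = √(0.064² + 0.338²) = 0.344
|j0.064 + 4.08| = √(0.064² + 4.08²) = 4.081
|G(j0.064)| = 0.83 × 0.344 / 4.081 = 0.069973
20 log₁₀(0.069973) = -23.10 dB

-23.1 dB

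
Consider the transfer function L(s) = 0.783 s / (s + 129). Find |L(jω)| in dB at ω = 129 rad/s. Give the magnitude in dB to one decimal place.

-5.1 dB

|j129| = 129
|j129 + 129| = √(129² + 129²) = 182.4
|L(j129)| = 0.783 × 129 / 182.4 = 0.55366
20 log₁₀(0.55366) = -5.14 dB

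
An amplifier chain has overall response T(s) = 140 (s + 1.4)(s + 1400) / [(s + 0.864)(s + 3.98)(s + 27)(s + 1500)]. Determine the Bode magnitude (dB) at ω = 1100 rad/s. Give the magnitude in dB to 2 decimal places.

-79.12 dB

|j1100 + 1.4| = √(1100² + 1.4²) = 1100
|j1100 + 1400| = √(1100² + 1400²) = 1780
|j1100 + 0.864| = √(1100² + 0.864²) = 1100
|j1100 + 3.98| = √(1100² + 3.98²) = 1100
|j1100 + 27| = √(1100² + 27²) = 1100
|j1100 + 1500| = √(1100² + 1500²) = 1860
|T(j1100)| = 140 × 1100 × 1780 / (1100 × 1100 × 1100 × 1860) = 0.00011071
20 log₁₀(0.00011071) = -79.116 dB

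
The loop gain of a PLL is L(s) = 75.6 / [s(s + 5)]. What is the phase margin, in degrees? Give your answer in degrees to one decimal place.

Gain crossover: |L(jω)| = 1 at ω ≈ 8.01 rad/sec.
∠L(j8.01) = −90° − arctan(8.01/5) ≈ -148.02°
PM = 180° + (-148.02°) = 31.98°

32.0°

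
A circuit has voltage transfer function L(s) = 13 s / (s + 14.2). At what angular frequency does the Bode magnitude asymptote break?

The single real pole at s = −14.2 gives a corner at ω = 14.2 rad/sec.

14.2 rad/sec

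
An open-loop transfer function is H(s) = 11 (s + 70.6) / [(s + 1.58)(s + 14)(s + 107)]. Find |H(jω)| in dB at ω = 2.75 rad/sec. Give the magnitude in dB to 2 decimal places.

-15.89 dB

|j2.75 + 70.6| = √(2.75² + 70.6²) = 70.65
|j2.75 + 1.58| = √(2.75² + 1.58²) = 3.172
|j2.75 + 14| = √(2.75² + 14²) = 14.27
|j2.75 + 107| = √(2.75² + 107²) = 107
|H(j2.75)| = 11 × 70.65 / (3.172 × 14.27 × 107) = 0.16046
20 log₁₀(0.16046) = -15.892 dB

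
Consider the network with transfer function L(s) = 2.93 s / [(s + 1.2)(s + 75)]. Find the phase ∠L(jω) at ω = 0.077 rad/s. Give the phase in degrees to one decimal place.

86.3 deg

∠(j0.077) = 90.00°
∠(j0.077 + 1.2) = arctan(0.077/1.2) = 3.67°
∠(j0.077 + 75) = arctan(0.077/75) = 0.06°
∠L(j0.077) = 90.00° − (3.67° + 0.06°) = 86.27°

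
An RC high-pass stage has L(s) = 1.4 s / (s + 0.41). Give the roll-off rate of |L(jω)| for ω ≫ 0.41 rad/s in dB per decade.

0 dB/decade

With 1 zero and 1 pole, the high-frequency asymptotic slope is 20 × (1 − 1) = 0 dB/decade.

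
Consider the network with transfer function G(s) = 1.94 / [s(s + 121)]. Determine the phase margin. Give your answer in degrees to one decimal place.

90.0°

Gain crossover: |G(jω)| = 1 at ω ≈ 0.016 rad/sec.
∠G(j0.016) = −90° − arctan(0.016/121) ≈ -90.01°
PM = 180° + (-90.01°) = 89.99°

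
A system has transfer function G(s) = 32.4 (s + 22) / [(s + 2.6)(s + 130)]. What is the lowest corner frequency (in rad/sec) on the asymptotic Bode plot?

Break frequencies occur at each pole and zero magnitude: 2.6 rad/sec, 22 rad/sec, 130 rad/sec.
The lowest is 2.6 rad/sec.

2.6 rad/sec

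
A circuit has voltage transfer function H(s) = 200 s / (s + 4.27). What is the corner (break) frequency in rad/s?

4.27 rad/s

The single real pole at s = −4.27 gives a corner at ω = 4.27 rad/s.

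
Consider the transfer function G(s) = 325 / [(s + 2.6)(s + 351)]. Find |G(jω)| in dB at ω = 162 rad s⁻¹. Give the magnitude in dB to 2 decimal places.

-45.70 dB

|j162 + 2.6| = √(162² + 2.6²) = 162
|j162 + 351| = √(162² + 351²) = 386.6
|G(j162)| = 325 / (162 × 386.6) = 0.0051889
20 log₁₀(0.0051889) = -45.699 dB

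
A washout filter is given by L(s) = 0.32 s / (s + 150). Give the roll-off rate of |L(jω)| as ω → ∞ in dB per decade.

0 dB/decade

With 1 zero and 1 pole, the high-frequency asymptotic slope is 20 × (1 − 1) = 0 dB/decade.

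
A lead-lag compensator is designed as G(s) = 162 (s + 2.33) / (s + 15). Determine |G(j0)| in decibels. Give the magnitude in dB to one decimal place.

28.0 dB

G(0) = 162 × 2.33 / 15 = 25.164
20 log₁₀(25.164) = 28.02 dB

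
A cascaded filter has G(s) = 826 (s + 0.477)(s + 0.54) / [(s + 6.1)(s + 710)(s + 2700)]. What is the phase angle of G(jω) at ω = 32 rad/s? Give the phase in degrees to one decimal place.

95.7°

∠(j32 + 0.477) = arctan(32/0.477) = 89.15°
∠(j32 + 0.54) = arctan(32/0.54) = 89.03°
∠(j32 + 6.1) = arctan(32/6.1) = 79.21°
∠(j32 + 710) = arctan(32/710) = 2.58°
∠(j32 + 2700) = arctan(32/2700) = 0.68°
∠G(j32) = 89.15° + 89.03° − (79.21° + 2.58° + 0.68°) = 95.71°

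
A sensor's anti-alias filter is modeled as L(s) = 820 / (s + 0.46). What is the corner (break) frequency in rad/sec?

The single real pole at s = −0.46 gives a corner at ω = 0.46 rad/sec.

0.46 rad/sec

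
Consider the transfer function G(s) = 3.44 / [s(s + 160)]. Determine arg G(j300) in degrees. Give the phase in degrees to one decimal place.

-151.9°

∠(j300 + 160) = arctan(300/160) = 61.93°
∠(j300) = 90.00°
∠G(j300) = − (61.93° + 90.00°) = -151.93°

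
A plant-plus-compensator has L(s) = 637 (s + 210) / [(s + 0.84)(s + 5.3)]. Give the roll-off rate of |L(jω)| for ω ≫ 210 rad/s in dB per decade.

-20 dB/decade

With 1 zero and 2 poles, the high-frequency asymptotic slope is 20 × (1 − 2) = -20 dB/decade.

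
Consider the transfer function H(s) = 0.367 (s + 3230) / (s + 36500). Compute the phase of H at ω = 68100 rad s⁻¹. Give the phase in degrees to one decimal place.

∠(j68100 + 3230) = arctan(68100/3230) = 87.28°
∠(j68100 + 36500) = arctan(68100/36500) = 61.81°
∠H(j68100) = 87.28° − 61.81° = 25.47°

25.5°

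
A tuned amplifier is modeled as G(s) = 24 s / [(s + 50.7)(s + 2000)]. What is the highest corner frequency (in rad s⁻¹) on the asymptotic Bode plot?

2000 rad s⁻¹

Break frequencies occur at each pole and zero magnitude: 50.7 rad s⁻¹, 2000 rad s⁻¹.
The highest is 2000 rad s⁻¹.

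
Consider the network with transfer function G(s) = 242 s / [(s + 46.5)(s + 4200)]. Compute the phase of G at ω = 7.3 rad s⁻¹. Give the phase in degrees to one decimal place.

∠(j7.3) = 90.00°
∠(j7.3 + 46.5) = arctan(7.3/46.5) = 8.92°
∠(j7.3 + 4200) = arctan(7.3/4200) = 0.10°
∠G(j7.3) = 90.00° − (8.92° + 0.10°) = 80.98°

81.0°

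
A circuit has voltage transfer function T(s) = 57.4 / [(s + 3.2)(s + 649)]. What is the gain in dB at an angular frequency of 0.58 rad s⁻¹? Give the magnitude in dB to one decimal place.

-31.3 dB

|j0.58 + 3.2| = √(0.58² + 3.2²) = 3.252
|j0.58 + 649| = √(0.58² + 649²) = 649
|T(j0.58)| = 57.4 / (3.252 × 649) = 0.027196
20 log₁₀(0.027196) = -31.31 dB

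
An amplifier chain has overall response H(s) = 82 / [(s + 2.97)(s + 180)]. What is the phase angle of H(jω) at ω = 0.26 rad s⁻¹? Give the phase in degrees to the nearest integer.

∠(j0.26 + 2.97) = arctan(0.26/2.97) = 5.00°
∠(j0.26 + 180) = arctan(0.26/180) = 0.08°
∠H(j0.26) = − (5.00° + 0.08°) = -5.09°

-5°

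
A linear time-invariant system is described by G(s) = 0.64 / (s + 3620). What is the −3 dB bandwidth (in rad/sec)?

3620 rad/sec

For a single-pole low-pass, the −3 dB point is at the pole: ω = 3620 rad/sec.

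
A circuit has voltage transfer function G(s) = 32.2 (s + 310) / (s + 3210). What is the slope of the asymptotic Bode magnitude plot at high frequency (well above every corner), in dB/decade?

With 1 zero and 1 pole, the high-frequency asymptotic slope is 20 × (1 − 1) = 0 dB/decade.

0 dB/decade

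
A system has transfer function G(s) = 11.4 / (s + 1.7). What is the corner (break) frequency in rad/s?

The single real pole at s = −1.7 gives a corner at ω = 1.7 rad/s.

1.7 rad/s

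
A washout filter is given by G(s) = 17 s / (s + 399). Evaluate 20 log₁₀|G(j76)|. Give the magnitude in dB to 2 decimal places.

|j76| = 76
|j76 + 399| = √(76² + 399²) = 406.2
|G(j76)| = 17 × 76 / 406.2 = 3.1809
20 log₁₀(3.1809) = 10.051 dB

10.05 dB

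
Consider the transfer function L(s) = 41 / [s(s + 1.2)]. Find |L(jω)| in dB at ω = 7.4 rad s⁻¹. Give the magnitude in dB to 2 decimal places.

-2.63 dB

|j7.4 + 1.2| = √(7.4² + 1.2²) = 7.497
|j7.4| = 7.4
|L(j7.4)| = 41 / (7.497 × 7.4) = 0.73907
20 log₁₀(0.73907) = -2.626 dB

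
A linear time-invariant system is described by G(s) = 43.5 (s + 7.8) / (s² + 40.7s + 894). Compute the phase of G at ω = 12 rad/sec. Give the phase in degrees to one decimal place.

23.9°

∠(j12 + 7.8) = arctan(12/7.8) = 56.98°
∠[(j12)² + 40.7(j12) + 894] = ∠[750 + j488.4] = 33.07°
∠G(j12) = 56.98° − 33.07° = 23.90°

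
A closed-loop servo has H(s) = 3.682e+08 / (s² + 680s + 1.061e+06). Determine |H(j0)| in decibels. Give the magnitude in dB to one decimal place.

50.8 dB

H(0) = 3.682e+08 / 1.061e+06 = 347.03
20 log₁₀(347.03) = 50.81 dB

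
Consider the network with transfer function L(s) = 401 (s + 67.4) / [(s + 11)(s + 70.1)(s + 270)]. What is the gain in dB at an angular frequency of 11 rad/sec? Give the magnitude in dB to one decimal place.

-20.7 dB

|j11 + 67.4| = √(11² + 67.4²) = 68.29
|j11 + 11| = √(11² + 11²) = 15.56
|j11 + 70.1| = √(11² + 70.1²) = 70.96
|j11 + 270| = √(11² + 270²) = 270.2
|L(j11)| = 401 × 68.29 / (15.56 × 70.96 × 270.2) = 0.091808
20 log₁₀(0.091808) = -20.74 dB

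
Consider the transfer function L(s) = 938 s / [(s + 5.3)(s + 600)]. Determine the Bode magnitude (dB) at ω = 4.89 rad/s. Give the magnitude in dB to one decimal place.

|j4.89| = 4.89
|j4.89 + 5.3| = √(4.89² + 5.3²) = 7.211
|j4.89 + 600| = √(4.89² + 600²) = 600
|L(j4.89)| = 938 × 4.89 / (7.211 × 600) = 1.0601
20 log₁₀(1.0601) = 0.51 dB

0.5 dB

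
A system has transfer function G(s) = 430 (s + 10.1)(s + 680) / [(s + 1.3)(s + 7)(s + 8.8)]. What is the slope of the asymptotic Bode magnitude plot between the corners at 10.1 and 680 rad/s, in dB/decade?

In this band the factors already past their corner are: zero at 10.1, pole at 1.3, pole at 7, pole at 8.8; net slope = -40 dB/decade.

-40 dB/decade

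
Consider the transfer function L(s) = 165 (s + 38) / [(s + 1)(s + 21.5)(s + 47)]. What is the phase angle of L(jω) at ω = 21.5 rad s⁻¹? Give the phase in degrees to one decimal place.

∠(j21.5 + 38) = arctan(21.5/38) = 29.50°
∠(j21.5 + 1) = arctan(21.5/1) = 87.34°
∠(j21.5 + 21.5) = arctan(21.5/21.5) = 45.00°
∠(j21.5 + 47) = arctan(21.5/47) = 24.58°
∠L(j21.5) = 29.50° − (87.34° + 45.00° + 24.58°) = -127.42°

-127.4°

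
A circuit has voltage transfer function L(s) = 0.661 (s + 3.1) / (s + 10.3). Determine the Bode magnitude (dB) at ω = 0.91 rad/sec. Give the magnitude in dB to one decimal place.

|j0.91 + 3.1| = √(0.91² + 3.1²) = 3.231
|j0.91 + 10.3| = √(0.91² + 10.3²) = 10.34
|L(j0.91)| = 0.661 × 3.231 / 10.34 = 0.20653
20 log₁₀(0.20653) = -13.70 dB

-13.7 dB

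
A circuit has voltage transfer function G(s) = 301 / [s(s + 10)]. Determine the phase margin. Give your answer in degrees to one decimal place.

Gain crossover: |G(jω)| = 1 at ω ≈ 16 rad/s.
∠G(j16) = −90° − arctan(16/10) ≈ -147.95°
PM = 180° + (-147.95°) = 32.05°

32.0°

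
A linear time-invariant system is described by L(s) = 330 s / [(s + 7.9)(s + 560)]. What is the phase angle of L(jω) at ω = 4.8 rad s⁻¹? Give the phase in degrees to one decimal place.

58.2°

∠(j4.8) = 90.00°
∠(j4.8 + 7.9) = arctan(4.8/7.9) = 31.28°
∠(j4.8 + 560) = arctan(4.8/560) = 0.49°
∠L(j4.8) = 90.00° − (31.28° + 0.49°) = 58.23°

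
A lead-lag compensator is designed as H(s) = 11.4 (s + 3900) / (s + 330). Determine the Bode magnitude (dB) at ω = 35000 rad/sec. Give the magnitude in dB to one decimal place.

21.2 dB

|j35000 + 3900| = √(35000² + 3900²) = 3.522e+04
|j35000 + 330| = √(35000² + 330²) = 3.5e+04
|H(j35000)| = 11.4 × 3.522e+04 / 3.5e+04 = 11.47
20 log₁₀(11.47) = 21.19 dB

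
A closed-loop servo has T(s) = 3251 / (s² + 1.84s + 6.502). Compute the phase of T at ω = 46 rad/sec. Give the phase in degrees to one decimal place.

-177.7°

∠[(j46)² + 1.84(j46) + 6.502] = ∠[-2109.5 + j84.64] = 177.70°
∠T(j46) = −177.70° = -177.70°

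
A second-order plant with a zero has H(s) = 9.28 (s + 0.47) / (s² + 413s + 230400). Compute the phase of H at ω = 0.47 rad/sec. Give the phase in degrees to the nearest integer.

45°

∠(j0.47 + 0.47) = arctan(0.47/0.47) = 45.00°
∠[(j0.47)² + 413(j0.47) + 230400] = ∠[2.304e+05 + j194.11] = 0.05°
∠H(j0.47) = 45.00° − 0.05° = 44.95°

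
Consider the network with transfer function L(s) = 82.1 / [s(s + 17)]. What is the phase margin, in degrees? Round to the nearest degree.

75°

Gain crossover: |L(jω)| = 1 at ω ≈ 4.66 rad s⁻¹.
∠L(j4.66) = −90° − arctan(4.66/17) ≈ -105.32°
PM = 180° + (-105.32°) = 74.68°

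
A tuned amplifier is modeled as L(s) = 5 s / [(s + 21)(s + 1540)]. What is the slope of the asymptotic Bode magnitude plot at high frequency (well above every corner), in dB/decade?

With 1 zero and 2 poles, the high-frequency asymptotic slope is 20 × (1 − 2) = -20 dB/decade.

-20 dB/decade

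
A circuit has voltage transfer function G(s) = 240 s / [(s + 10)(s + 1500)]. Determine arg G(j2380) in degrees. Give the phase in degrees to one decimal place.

∠(j2380) = 90.00°
∠(j2380 + 10) = arctan(2380/10) = 89.76°
∠(j2380 + 1500) = arctan(2380/1500) = 57.78°
∠G(j2380) = 90.00° − (89.76° + 57.78°) = -57.54°

-57.5°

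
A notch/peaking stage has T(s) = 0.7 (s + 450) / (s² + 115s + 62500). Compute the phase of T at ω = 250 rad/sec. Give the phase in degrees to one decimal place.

∠(j250 + 450) = arctan(250/450) = 29.05°
∠[(j250)² + 115(j250) + 62500] = ∠[0 + j28750] = 90.00°
∠T(j250) = 29.05° − 90.00° = -60.95°

-60.9°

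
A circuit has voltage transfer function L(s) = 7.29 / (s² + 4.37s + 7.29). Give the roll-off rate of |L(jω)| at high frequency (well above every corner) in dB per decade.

-40 dB/decade

With 0 zeros and 2 poles, the high-frequency asymptotic slope is 20 × (0 − 2) = -40 dB/decade.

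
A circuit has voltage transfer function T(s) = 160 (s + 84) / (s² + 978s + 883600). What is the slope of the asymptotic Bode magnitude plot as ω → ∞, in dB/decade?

-20 dB/decade

With 1 zero and 2 poles, the high-frequency asymptotic slope is 20 × (1 − 2) = -20 dB/decade.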